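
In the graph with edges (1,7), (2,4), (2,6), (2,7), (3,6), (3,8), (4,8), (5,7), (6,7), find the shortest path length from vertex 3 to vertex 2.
2 (path: 3 -> 6 -> 2, 2 edges)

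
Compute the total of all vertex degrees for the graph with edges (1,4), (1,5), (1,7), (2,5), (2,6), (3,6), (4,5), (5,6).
16 (handshake: sum of degrees = 2|E| = 2 x 8 = 16)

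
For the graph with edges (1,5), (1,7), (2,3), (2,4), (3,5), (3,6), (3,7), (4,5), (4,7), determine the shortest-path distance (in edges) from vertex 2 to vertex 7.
2 (path: 2 -> 3 -> 7, 2 edges)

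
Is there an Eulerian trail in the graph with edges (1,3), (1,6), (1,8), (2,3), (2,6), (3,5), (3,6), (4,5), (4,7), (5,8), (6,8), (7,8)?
Yes (the graph is connected and exactly 2 vertices have odd degree: {1, 5}; any Eulerian path must start and end at those)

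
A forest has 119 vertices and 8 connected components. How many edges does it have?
111 (Each of the 8 component trees on V_i vertices has V_i - 1 edges; summing gives V - C = 119 - 8 = 111)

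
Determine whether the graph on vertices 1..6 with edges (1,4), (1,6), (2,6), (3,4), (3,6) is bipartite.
Yes. Partition: {1, 2, 3, 5}, {4, 6}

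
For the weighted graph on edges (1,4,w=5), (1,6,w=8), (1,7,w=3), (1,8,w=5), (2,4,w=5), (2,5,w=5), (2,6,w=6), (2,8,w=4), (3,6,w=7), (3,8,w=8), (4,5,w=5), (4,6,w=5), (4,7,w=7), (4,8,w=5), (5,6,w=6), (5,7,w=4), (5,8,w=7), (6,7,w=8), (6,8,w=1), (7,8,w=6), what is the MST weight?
29 (MST edges: (1,4,w=5), (1,7,w=3), (1,8,w=5), (2,8,w=4), (3,6,w=7), (5,7,w=4), (6,8,w=1); sum of weights 5 + 3 + 5 + 4 + 7 + 4 + 1 = 29)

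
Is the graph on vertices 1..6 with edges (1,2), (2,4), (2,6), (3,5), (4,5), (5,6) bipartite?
Yes. Partition: {1, 3, 4, 6}, {2, 5}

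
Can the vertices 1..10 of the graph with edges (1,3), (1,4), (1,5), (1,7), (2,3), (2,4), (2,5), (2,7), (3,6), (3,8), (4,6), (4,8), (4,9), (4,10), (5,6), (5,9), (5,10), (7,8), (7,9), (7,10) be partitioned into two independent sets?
Yes. Partition: {1, 2, 6, 8, 9, 10}, {3, 4, 5, 7}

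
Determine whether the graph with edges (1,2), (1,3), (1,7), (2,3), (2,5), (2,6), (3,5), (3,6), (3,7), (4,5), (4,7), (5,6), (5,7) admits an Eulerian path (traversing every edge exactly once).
No (4 vertices have odd degree: {1, 3, 5, 6}; Eulerian path requires 0 or 2)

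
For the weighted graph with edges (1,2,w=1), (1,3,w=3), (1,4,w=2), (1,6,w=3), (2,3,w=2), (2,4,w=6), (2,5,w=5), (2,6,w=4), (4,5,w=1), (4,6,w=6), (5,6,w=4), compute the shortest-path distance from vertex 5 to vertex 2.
4 (path: 5 -> 4 -> 1 -> 2; weights 1 + 2 + 1 = 4)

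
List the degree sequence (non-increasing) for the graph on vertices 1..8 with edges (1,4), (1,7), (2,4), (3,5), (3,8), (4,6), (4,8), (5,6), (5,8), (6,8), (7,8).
[5, 4, 3, 3, 2, 2, 2, 1] (degrees: deg(1)=2, deg(2)=1, deg(3)=2, deg(4)=4, deg(5)=3, deg(6)=3, deg(7)=2, deg(8)=5)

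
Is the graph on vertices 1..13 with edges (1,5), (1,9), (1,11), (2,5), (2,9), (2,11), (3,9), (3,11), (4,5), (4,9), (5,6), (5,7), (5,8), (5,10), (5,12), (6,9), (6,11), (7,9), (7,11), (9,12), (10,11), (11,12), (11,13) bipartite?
Yes. Partition: {1, 2, 3, 4, 6, 7, 8, 10, 12, 13}, {5, 9, 11}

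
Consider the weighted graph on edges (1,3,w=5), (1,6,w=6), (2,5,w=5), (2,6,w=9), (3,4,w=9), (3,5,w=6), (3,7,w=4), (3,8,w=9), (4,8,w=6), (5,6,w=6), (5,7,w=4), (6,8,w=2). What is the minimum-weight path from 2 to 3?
11 (path: 2 -> 5 -> 3; weights 5 + 6 = 11)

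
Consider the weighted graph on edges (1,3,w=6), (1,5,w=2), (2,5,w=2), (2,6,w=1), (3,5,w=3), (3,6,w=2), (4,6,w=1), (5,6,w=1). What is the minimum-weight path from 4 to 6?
1 (path: 4 -> 6; weights 1 = 1)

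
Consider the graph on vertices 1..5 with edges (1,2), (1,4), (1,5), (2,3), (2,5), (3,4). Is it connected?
Yes (BFS from 1 visits [1, 2, 4, 5, 3] — all 5 vertices reached)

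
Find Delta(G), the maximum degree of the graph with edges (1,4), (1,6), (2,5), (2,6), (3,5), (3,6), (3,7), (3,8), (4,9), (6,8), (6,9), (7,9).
5 (attained at vertex 6)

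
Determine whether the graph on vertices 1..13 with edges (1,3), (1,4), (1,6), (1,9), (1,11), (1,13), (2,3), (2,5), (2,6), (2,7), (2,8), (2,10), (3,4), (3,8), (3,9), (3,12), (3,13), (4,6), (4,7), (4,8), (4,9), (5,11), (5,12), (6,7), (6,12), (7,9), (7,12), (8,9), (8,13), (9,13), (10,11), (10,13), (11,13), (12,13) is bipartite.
No (odd cycle of length 3: 9 -> 1 -> 3 -> 9)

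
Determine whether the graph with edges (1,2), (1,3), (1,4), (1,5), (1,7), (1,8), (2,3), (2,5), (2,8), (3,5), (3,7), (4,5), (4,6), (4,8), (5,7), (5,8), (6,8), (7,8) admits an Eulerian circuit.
Yes (the graph is connected and all 8 vertices have even degree)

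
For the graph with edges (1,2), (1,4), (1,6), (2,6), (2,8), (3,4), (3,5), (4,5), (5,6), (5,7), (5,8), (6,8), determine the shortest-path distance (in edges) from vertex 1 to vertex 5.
2 (path: 1 -> 4 -> 5, 2 edges)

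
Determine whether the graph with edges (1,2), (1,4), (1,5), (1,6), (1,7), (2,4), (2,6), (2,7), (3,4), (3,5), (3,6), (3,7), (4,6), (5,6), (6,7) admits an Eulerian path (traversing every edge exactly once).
Yes (the graph is connected and exactly 2 vertices have odd degree: {1, 5}; any Eulerian path must start and end at those)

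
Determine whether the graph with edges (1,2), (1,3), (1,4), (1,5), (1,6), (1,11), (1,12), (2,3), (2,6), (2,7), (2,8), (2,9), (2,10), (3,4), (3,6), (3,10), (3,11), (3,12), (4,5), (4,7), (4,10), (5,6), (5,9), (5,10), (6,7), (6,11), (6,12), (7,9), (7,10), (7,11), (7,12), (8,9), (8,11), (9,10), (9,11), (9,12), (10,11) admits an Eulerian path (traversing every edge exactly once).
No (12 vertices have odd degree: {1, 2, 3, 4, 5, 6, 7, 8, 9, 10, 11, 12}; Eulerian path requires 0 or 2)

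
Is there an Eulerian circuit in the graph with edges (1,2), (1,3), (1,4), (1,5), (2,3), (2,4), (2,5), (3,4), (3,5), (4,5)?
Yes (the graph is connected and all 5 vertices have even degree)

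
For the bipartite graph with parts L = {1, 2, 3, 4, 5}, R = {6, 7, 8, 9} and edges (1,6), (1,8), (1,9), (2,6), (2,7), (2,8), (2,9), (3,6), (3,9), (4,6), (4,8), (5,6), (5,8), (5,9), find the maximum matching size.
4 (matching: (1,9), (2,7), (3,6), (4,8); upper bound min(|L|,|R|) = min(5,4) = 4)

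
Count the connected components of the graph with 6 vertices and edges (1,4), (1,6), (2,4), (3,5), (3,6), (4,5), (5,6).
1 (components: {1, 2, 3, 4, 5, 6})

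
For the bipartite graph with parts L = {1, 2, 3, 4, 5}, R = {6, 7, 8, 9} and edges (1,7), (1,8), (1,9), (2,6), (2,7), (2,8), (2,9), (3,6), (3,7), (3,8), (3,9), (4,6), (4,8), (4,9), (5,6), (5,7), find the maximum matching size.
4 (matching: (1,9), (2,8), (3,7), (4,6); upper bound min(|L|,|R|) = min(5,4) = 4)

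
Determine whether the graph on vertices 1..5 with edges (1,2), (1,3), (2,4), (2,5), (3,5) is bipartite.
Yes. Partition: {1, 4, 5}, {2, 3}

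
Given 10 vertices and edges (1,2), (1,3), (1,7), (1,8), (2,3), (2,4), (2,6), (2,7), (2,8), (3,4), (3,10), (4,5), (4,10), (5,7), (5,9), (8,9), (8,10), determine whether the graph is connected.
Yes (BFS from 1 visits [1, 2, 3, 7, 8, 4, 6, 10, 5, 9] — all 10 vertices reached)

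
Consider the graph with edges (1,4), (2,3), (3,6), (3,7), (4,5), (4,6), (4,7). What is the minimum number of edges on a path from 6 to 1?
2 (path: 6 -> 4 -> 1, 2 edges)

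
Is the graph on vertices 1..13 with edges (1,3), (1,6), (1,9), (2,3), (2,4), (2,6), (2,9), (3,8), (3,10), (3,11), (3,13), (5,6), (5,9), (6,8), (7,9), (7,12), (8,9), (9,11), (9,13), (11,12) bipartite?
Yes. Partition: {1, 2, 5, 7, 8, 10, 11, 13}, {3, 4, 6, 9, 12}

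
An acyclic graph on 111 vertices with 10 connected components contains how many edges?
101 (Each of the 10 component trees on V_i vertices has V_i - 1 edges; summing gives V - C = 111 - 10 = 101)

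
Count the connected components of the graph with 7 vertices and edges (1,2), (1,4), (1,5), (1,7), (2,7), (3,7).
2 (components: {1, 2, 3, 4, 5, 7}, {6})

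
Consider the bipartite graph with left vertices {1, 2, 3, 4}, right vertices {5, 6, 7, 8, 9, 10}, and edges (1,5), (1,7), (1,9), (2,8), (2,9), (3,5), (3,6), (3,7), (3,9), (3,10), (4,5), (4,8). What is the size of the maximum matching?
4 (matching: (1,7), (2,9), (3,10), (4,8); upper bound min(|L|,|R|) = min(4,6) = 4)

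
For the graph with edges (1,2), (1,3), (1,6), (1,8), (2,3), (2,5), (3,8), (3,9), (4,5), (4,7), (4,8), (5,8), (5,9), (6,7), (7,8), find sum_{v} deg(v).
30 (handshake: sum of degrees = 2|E| = 2 x 15 = 30)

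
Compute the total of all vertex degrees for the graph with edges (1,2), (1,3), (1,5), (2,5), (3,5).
10 (handshake: sum of degrees = 2|E| = 2 x 5 = 10)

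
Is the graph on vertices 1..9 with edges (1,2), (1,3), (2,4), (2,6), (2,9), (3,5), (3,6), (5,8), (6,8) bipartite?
Yes. Partition: {1, 4, 5, 6, 7, 9}, {2, 3, 8}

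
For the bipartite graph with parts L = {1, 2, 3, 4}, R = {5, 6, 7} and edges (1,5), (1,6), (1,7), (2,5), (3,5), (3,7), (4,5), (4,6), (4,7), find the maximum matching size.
3 (matching: (1,7), (2,5), (4,6); upper bound min(|L|,|R|) = min(4,3) = 3)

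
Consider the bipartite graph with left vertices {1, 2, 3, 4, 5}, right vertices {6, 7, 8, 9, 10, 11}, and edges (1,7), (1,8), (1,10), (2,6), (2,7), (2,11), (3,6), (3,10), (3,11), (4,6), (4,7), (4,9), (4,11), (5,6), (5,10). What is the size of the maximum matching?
5 (matching: (1,8), (2,7), (3,11), (4,9), (5,10); upper bound min(|L|,|R|) = min(5,6) = 5)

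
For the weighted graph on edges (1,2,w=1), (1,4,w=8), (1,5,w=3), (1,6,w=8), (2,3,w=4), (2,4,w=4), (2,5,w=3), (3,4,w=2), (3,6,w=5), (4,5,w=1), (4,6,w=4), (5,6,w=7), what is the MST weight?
11 (MST edges: (1,2,w=1), (1,5,w=3), (3,4,w=2), (4,5,w=1), (4,6,w=4); sum of weights 1 + 3 + 2 + 1 + 4 = 11)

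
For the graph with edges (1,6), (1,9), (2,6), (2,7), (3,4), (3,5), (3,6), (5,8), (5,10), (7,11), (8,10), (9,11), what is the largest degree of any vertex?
3 (attained at vertices 3, 5, 6)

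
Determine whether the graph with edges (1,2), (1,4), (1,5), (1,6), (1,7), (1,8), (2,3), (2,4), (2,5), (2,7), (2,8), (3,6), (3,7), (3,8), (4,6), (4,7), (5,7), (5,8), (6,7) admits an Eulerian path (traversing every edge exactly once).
Yes — and in fact it has an Eulerian circuit (the graph is connected and all 8 vertices have even degree)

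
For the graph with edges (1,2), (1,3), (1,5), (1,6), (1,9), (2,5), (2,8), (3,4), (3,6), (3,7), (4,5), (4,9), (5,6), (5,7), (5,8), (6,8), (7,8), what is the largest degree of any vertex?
6 (attained at vertex 5)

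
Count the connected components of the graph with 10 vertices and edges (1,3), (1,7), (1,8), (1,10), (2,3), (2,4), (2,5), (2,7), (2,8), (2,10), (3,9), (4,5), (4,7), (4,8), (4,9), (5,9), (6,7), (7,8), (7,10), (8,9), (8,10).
1 (components: {1, 2, 3, 4, 5, 6, 7, 8, 9, 10})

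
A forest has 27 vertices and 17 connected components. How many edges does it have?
10 (Each of the 17 component trees on V_i vertices has V_i - 1 edges; summing gives V - C = 27 - 17 = 10)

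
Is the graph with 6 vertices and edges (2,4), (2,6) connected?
No, it has 4 components: {1}, {2, 4, 6}, {3}, {5}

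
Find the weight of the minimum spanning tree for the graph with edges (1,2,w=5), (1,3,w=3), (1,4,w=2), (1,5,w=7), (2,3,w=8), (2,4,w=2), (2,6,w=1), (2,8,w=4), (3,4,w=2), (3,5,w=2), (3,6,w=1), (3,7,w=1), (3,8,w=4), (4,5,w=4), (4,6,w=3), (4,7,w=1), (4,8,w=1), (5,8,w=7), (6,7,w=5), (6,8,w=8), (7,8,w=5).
9 (MST edges: (1,4,w=2), (2,6,w=1), (3,5,w=2), (3,6,w=1), (3,7,w=1), (4,7,w=1), (4,8,w=1); sum of weights 2 + 1 + 2 + 1 + 1 + 1 + 1 = 9)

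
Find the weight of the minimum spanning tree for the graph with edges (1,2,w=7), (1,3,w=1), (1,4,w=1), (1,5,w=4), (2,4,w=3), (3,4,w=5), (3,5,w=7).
9 (MST edges: (1,3,w=1), (1,4,w=1), (1,5,w=4), (2,4,w=3); sum of weights 1 + 1 + 4 + 3 = 9)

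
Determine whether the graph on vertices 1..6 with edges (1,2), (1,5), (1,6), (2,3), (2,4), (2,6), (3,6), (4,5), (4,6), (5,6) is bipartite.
No (odd cycle of length 3: 6 -> 1 -> 2 -> 6)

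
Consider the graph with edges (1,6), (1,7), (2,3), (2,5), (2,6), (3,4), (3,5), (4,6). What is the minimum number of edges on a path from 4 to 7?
3 (path: 4 -> 6 -> 1 -> 7, 3 edges)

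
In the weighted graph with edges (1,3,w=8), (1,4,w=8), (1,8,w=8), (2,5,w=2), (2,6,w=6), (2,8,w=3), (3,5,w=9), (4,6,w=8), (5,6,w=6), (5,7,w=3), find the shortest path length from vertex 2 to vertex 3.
11 (path: 2 -> 5 -> 3; weights 2 + 9 = 11)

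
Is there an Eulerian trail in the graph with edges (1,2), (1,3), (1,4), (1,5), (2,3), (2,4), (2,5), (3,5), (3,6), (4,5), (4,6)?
Yes — and in fact it has an Eulerian circuit (the graph is connected and all 6 vertices have even degree)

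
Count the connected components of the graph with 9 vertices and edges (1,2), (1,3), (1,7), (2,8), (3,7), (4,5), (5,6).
3 (components: {1, 2, 3, 7, 8}, {4, 5, 6}, {9})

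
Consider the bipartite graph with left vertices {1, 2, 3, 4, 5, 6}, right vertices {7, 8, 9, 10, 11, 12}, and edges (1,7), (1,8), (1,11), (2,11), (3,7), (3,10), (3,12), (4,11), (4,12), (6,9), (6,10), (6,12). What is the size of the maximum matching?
5 (matching: (1,8), (2,11), (3,10), (4,12), (6,9); upper bound min(|L|,|R|) = min(6,6) = 6)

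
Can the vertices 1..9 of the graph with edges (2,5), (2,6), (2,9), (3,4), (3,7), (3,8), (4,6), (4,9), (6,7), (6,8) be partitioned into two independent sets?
Yes. Partition: {1, 2, 4, 7, 8}, {3, 5, 6, 9}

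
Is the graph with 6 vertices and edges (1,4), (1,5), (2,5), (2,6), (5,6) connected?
No, it has 2 components: {1, 2, 4, 5, 6}, {3}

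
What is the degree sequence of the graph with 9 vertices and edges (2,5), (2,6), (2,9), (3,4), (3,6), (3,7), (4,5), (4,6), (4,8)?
[4, 3, 3, 3, 2, 1, 1, 1, 0] (degrees: deg(1)=0, deg(2)=3, deg(3)=3, deg(4)=4, deg(5)=2, deg(6)=3, deg(7)=1, deg(8)=1, deg(9)=1)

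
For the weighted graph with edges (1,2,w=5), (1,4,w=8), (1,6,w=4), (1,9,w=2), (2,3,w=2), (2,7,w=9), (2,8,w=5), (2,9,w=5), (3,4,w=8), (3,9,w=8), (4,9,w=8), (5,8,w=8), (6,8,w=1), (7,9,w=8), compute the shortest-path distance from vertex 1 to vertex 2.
5 (path: 1 -> 2; weights 5 = 5)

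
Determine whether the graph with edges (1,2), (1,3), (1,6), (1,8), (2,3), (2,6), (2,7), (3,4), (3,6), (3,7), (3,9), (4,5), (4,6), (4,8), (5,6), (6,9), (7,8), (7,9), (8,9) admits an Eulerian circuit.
Yes (the graph is connected and all 9 vertices have even degree)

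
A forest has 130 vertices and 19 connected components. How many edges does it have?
111 (Each of the 19 component trees on V_i vertices has V_i - 1 edges; summing gives V - C = 130 - 19 = 111)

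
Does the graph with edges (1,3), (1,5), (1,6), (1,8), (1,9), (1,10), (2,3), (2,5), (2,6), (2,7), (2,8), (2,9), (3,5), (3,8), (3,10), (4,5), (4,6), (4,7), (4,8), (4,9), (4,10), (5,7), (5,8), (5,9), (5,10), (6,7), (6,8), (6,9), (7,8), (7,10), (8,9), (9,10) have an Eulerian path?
Yes (the graph is connected and exactly 2 vertices have odd degree: {3, 9}; any Eulerian path must start and end at those)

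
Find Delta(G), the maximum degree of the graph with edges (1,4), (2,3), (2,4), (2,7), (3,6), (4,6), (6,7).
3 (attained at vertices 2, 4, 6)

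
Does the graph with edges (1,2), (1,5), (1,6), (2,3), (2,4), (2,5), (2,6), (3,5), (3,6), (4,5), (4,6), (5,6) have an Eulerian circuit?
No (6 vertices have odd degree: {1, 2, 3, 4, 5, 6}; Eulerian circuit requires 0)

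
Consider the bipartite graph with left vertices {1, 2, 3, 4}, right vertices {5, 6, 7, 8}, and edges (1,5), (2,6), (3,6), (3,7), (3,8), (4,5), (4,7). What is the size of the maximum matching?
4 (matching: (1,5), (2,6), (3,8), (4,7); upper bound min(|L|,|R|) = min(4,4) = 4)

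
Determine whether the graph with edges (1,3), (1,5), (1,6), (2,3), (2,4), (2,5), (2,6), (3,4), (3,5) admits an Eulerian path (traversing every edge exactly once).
Yes (the graph is connected and exactly 2 vertices have odd degree: {1, 5}; any Eulerian path must start and end at those)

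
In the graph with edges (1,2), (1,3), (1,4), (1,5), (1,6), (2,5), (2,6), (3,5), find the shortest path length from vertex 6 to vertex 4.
2 (path: 6 -> 1 -> 4, 2 edges)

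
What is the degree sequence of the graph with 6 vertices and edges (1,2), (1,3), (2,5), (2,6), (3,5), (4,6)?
[3, 2, 2, 2, 2, 1] (degrees: deg(1)=2, deg(2)=3, deg(3)=2, deg(4)=1, deg(5)=2, deg(6)=2)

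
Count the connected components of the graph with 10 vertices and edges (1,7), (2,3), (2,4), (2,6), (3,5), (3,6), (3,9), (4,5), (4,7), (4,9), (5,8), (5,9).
2 (components: {1, 2, 3, 4, 5, 6, 7, 8, 9}, {10})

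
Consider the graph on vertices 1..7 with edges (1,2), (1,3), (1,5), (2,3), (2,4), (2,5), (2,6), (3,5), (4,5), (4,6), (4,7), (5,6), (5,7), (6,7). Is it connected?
Yes (BFS from 1 visits [1, 2, 3, 5, 4, 6, 7] — all 7 vertices reached)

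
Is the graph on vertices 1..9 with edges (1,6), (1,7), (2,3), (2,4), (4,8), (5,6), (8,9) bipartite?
Yes. Partition: {1, 2, 5, 8}, {3, 4, 6, 7, 9}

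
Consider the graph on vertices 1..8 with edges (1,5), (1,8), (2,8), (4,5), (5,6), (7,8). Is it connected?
No, it has 2 components: {1, 2, 4, 5, 6, 7, 8}, {3}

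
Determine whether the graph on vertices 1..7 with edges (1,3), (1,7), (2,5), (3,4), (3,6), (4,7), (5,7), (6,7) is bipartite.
Yes. Partition: {1, 4, 5, 6}, {2, 3, 7}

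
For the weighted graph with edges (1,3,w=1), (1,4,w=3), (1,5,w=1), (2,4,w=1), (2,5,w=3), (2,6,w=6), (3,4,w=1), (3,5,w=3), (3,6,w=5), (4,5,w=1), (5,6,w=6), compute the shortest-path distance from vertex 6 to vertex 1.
6 (path: 6 -> 3 -> 1; weights 5 + 1 = 6)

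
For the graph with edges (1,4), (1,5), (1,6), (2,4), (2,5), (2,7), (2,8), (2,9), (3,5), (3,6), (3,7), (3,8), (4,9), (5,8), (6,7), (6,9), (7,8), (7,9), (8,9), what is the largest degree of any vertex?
5 (attained at vertices 2, 7, 8, 9)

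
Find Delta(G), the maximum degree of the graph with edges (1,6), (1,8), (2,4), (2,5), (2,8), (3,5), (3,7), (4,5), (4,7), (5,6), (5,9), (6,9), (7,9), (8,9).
5 (attained at vertex 5)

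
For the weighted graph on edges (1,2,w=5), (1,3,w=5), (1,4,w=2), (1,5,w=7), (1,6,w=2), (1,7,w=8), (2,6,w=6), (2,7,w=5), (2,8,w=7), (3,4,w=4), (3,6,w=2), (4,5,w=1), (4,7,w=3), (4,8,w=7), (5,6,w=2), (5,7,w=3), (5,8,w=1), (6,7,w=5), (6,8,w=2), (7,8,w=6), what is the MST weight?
16 (MST edges: (1,2,w=5), (1,4,w=2), (1,6,w=2), (3,6,w=2), (4,5,w=1), (4,7,w=3), (5,8,w=1); sum of weights 5 + 2 + 2 + 2 + 1 + 3 + 1 = 16)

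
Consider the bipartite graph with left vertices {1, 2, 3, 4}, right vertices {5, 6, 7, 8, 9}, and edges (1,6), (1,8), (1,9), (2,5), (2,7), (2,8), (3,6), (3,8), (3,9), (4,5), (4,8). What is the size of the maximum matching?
4 (matching: (1,9), (2,7), (3,6), (4,8); upper bound min(|L|,|R|) = min(4,5) = 4)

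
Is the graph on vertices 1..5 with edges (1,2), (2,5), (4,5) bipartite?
Yes. Partition: {1, 3, 5}, {2, 4}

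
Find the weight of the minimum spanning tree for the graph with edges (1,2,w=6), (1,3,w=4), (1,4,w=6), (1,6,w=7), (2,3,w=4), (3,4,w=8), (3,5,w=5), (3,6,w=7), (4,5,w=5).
25 (MST edges: (1,3,w=4), (1,6,w=7), (2,3,w=4), (3,5,w=5), (4,5,w=5); sum of weights 4 + 7 + 4 + 5 + 5 = 25)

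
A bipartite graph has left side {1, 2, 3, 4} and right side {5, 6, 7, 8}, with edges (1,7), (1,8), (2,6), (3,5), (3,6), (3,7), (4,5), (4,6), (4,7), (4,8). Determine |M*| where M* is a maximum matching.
4 (matching: (1,8), (2,6), (3,7), (4,5); upper bound min(|L|,|R|) = min(4,4) = 4)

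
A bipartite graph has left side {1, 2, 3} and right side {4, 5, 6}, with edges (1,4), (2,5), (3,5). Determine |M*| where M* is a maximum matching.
2 (matching: (1,4), (2,5); upper bound min(|L|,|R|) = min(3,3) = 3)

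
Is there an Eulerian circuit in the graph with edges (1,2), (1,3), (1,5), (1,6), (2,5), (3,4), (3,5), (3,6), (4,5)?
Yes (the graph is connected and all 6 vertices have even degree)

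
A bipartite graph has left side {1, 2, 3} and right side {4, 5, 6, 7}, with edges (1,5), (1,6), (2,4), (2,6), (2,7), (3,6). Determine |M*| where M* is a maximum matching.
3 (matching: (1,5), (2,7), (3,6); upper bound min(|L|,|R|) = min(3,4) = 3)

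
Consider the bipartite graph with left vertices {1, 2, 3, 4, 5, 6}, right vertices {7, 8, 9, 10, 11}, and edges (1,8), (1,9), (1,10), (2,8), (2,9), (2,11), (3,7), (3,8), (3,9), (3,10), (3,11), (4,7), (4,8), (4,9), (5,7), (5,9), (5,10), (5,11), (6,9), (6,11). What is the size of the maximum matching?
5 (matching: (1,10), (2,11), (3,9), (4,8), (5,7); upper bound min(|L|,|R|) = min(6,5) = 5)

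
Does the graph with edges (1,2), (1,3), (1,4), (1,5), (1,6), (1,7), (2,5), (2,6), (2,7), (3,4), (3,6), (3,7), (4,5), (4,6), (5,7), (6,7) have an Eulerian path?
Yes (the graph is connected and exactly 2 vertices have odd degree: {6, 7}; any Eulerian path must start and end at those)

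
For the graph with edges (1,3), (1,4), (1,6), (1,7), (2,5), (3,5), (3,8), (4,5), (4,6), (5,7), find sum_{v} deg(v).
20 (handshake: sum of degrees = 2|E| = 2 x 10 = 20)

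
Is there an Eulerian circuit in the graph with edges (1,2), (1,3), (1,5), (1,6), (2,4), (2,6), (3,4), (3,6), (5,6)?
No (2 vertices have odd degree: {2, 3}; Eulerian circuit requires 0)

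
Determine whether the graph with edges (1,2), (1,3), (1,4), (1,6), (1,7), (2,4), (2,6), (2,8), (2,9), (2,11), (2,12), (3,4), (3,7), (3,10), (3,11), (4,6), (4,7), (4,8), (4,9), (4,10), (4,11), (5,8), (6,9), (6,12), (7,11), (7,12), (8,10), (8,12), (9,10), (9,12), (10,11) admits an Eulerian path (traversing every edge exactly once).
No (12 vertices have odd degree: {1, 2, 3, 4, 5, 6, 7, 8, 9, 10, 11, 12}; Eulerian path requires 0 or 2)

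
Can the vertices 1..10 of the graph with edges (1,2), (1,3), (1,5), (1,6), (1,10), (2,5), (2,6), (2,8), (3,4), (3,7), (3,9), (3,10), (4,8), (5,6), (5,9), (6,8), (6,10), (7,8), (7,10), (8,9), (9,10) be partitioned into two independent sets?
No (odd cycle of length 3: 6 -> 1 -> 2 -> 6)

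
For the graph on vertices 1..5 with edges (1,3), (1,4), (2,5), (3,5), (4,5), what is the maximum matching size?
2 (matching: (1,4), (3,5); upper bound floor(n/2) = floor(5/2) = 2)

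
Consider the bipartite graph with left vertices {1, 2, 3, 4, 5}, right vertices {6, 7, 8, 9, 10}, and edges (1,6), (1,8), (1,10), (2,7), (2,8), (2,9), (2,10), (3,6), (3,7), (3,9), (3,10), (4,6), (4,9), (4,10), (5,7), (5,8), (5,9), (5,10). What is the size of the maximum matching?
5 (matching: (1,10), (2,9), (3,7), (4,6), (5,8); upper bound min(|L|,|R|) = min(5,5) = 5)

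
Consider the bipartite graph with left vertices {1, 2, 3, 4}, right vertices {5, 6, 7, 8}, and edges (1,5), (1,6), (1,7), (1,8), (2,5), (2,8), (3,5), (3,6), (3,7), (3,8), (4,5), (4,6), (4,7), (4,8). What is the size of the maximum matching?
4 (matching: (1,8), (2,5), (3,7), (4,6); upper bound min(|L|,|R|) = min(4,4) = 4)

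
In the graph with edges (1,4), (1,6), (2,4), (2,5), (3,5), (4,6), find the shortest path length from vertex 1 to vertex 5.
3 (path: 1 -> 4 -> 2 -> 5, 3 edges)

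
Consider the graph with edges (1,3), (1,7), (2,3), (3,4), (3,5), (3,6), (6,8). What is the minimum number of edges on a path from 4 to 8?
3 (path: 4 -> 3 -> 6 -> 8, 3 edges)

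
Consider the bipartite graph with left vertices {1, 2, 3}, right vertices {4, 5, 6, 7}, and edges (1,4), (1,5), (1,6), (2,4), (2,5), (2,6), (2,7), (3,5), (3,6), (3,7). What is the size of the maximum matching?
3 (matching: (1,6), (2,7), (3,5); upper bound min(|L|,|R|) = min(3,4) = 3)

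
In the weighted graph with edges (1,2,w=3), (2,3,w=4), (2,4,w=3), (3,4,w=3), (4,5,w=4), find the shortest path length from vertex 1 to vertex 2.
3 (path: 1 -> 2; weights 3 = 3)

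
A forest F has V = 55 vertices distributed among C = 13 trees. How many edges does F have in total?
42 (Each of the 13 component trees on V_i vertices has V_i - 1 edges; summing gives V - C = 55 - 13 = 42)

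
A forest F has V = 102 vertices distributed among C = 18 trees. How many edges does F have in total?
84 (Each of the 18 component trees on V_i vertices has V_i - 1 edges; summing gives V - C = 102 - 18 = 84)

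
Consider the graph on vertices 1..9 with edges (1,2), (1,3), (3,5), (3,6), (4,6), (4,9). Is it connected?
No, it has 3 components: {1, 2, 3, 4, 5, 6, 9}, {7}, {8}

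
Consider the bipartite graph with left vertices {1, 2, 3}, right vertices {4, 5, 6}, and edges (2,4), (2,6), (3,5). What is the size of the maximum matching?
2 (matching: (2,6), (3,5); upper bound min(|L|,|R|) = min(3,3) = 3)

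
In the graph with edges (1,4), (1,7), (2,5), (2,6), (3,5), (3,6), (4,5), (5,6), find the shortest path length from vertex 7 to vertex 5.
3 (path: 7 -> 1 -> 4 -> 5, 3 edges)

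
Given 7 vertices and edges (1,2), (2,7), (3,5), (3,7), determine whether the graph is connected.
No, it has 3 components: {1, 2, 3, 5, 7}, {4}, {6}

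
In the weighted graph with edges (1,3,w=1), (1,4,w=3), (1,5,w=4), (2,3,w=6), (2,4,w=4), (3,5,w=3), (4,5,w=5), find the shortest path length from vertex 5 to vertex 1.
4 (path: 5 -> 1; weights 4 = 4)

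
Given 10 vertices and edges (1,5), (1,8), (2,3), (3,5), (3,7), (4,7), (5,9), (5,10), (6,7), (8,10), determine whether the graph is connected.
Yes (BFS from 1 visits [1, 5, 8, 3, 9, 10, 2, 7, 4, 6] — all 10 vertices reached)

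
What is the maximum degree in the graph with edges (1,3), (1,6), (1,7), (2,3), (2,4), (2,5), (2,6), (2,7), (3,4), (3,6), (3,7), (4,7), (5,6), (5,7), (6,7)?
6 (attained at vertex 7)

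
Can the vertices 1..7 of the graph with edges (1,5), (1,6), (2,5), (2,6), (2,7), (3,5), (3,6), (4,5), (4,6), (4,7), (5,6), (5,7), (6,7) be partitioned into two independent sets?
No (odd cycle of length 3: 6 -> 1 -> 5 -> 6)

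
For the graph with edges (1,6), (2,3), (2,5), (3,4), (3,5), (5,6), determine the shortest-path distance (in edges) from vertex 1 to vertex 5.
2 (path: 1 -> 6 -> 5, 2 edges)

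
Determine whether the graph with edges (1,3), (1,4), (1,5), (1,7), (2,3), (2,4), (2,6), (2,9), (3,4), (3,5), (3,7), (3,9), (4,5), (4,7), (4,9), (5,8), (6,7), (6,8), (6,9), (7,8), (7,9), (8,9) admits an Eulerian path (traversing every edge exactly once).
Yes — and in fact it has an Eulerian circuit (the graph is connected and all 9 vertices have even degree)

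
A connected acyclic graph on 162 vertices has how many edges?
161 (A tree on V vertices has V - 1 edges, so 162 - 1 = 161)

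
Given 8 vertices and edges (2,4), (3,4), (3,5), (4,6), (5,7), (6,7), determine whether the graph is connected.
No, it has 3 components: {1}, {2, 3, 4, 5, 6, 7}, {8}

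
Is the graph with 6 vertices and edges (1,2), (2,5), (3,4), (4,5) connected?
No, it has 2 components: {1, 2, 3, 4, 5}, {6}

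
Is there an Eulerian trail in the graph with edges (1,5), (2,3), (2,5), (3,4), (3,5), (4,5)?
Yes (the graph is connected and exactly 2 vertices have odd degree: {1, 3}; any Eulerian path must start and end at those)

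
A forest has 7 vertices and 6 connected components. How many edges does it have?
1 (Each of the 6 component trees on V_i vertices has V_i - 1 edges; summing gives V - C = 7 - 6 = 1)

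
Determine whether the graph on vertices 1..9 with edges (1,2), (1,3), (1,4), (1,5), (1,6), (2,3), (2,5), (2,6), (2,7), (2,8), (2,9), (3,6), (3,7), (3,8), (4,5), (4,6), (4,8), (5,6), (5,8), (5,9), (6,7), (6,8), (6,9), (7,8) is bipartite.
No (odd cycle of length 3: 3 -> 1 -> 2 -> 3)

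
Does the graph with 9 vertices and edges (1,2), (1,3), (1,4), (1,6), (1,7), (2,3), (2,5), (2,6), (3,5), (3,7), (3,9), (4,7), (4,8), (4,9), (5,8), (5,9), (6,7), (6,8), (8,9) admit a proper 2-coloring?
No (odd cycle of length 3: 2 -> 1 -> 3 -> 2)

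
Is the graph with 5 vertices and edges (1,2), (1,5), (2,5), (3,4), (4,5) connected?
Yes (BFS from 1 visits [1, 2, 5, 4, 3] — all 5 vertices reached)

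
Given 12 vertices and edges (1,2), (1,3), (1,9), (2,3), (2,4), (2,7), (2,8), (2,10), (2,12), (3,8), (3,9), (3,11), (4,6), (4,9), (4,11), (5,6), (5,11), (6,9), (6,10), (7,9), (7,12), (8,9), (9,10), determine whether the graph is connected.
Yes (BFS from 1 visits [1, 2, 3, 9, 4, 7, 8, 10, 12, 11, 6, 5] — all 12 vertices reached)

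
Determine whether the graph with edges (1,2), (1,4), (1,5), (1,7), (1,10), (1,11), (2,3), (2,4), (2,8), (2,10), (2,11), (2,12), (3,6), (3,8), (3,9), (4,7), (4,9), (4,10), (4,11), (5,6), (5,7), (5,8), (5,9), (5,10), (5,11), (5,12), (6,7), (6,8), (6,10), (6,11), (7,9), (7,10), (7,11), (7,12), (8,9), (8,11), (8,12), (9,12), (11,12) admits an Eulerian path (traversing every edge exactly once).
Yes (the graph is connected and exactly 2 vertices have odd degree: {2, 8}; any Eulerian path must start and end at those)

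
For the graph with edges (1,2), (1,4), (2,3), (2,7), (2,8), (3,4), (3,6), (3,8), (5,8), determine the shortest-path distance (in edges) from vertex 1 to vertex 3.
2 (path: 1 -> 4 -> 3, 2 edges)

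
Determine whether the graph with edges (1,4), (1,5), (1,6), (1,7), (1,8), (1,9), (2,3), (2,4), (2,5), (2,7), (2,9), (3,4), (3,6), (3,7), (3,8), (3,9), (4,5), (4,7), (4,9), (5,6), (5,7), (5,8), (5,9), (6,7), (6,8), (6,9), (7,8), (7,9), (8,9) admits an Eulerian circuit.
No (2 vertices have odd degree: {2, 5}; Eulerian circuit requires 0)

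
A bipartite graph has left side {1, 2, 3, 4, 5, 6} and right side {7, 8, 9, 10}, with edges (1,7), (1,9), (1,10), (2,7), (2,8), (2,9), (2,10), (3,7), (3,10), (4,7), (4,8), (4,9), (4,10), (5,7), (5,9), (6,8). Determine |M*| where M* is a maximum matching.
4 (matching: (1,10), (2,9), (3,7), (4,8); upper bound min(|L|,|R|) = min(6,4) = 4)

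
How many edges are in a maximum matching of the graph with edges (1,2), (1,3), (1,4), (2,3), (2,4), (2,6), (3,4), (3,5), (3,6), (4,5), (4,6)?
3 (matching: (1,2), (3,6), (4,5); upper bound floor(n/2) = floor(6/2) = 3)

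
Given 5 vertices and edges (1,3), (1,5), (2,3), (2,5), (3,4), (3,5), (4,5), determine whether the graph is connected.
Yes (BFS from 1 visits [1, 3, 5, 2, 4] — all 5 vertices reached)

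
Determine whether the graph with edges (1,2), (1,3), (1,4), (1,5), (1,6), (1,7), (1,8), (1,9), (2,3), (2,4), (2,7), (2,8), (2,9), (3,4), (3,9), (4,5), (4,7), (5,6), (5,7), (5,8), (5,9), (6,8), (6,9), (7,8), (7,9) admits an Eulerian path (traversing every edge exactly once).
Yes (the graph is connected and exactly 2 vertices have odd degree: {4, 8}; any Eulerian path must start and end at those)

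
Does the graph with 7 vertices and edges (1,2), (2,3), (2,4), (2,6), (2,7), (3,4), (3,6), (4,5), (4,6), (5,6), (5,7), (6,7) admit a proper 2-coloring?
No (odd cycle of length 3: 6 -> 2 -> 7 -> 6)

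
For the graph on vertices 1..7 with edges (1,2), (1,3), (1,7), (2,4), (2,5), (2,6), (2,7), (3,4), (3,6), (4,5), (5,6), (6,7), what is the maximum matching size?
3 (matching: (2,7), (3,6), (4,5); upper bound floor(n/2) = floor(7/2) = 3)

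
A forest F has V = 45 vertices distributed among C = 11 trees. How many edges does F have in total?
34 (Each of the 11 component trees on V_i vertices has V_i - 1 edges; summing gives V - C = 45 - 11 = 34)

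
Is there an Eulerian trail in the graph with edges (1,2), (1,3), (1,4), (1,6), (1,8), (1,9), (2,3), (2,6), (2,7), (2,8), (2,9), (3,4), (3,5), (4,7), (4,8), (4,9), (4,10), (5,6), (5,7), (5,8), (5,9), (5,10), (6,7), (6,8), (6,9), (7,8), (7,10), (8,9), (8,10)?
Yes — and in fact it has an Eulerian circuit (the graph is connected and all 10 vertices have even degree)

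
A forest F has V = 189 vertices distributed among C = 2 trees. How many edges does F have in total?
187 (Each of the 2 component trees on V_i vertices has V_i - 1 edges; summing gives V - C = 189 - 2 = 187)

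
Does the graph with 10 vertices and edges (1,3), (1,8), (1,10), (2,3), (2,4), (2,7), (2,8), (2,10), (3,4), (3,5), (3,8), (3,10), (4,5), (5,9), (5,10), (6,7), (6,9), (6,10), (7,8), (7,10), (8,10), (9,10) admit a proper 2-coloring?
No (odd cycle of length 3: 10 -> 1 -> 3 -> 10)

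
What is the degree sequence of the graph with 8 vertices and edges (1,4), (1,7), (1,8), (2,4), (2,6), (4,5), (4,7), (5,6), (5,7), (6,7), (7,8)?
[5, 4, 3, 3, 3, 2, 2, 0] (degrees: deg(1)=3, deg(2)=2, deg(3)=0, deg(4)=4, deg(5)=3, deg(6)=3, deg(7)=5, deg(8)=2)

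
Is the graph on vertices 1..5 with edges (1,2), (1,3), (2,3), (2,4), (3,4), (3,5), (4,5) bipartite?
No (odd cycle of length 3: 3 -> 1 -> 2 -> 3)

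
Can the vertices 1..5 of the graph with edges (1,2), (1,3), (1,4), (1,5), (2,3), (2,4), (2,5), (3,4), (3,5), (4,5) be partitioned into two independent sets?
No (odd cycle of length 3: 2 -> 1 -> 3 -> 2)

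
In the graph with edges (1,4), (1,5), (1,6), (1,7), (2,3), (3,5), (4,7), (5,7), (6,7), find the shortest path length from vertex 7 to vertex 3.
2 (path: 7 -> 5 -> 3, 2 edges)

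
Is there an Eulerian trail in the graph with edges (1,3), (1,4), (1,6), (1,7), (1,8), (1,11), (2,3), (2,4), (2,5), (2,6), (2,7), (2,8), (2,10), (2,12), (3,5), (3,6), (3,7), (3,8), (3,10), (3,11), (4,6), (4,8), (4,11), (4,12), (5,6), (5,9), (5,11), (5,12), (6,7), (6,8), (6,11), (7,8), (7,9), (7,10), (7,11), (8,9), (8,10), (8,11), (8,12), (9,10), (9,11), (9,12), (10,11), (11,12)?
Yes — and in fact it has an Eulerian circuit (the graph is connected and all 12 vertices have even degree)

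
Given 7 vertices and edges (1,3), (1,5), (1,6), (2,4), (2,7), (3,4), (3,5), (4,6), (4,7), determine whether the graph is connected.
Yes (BFS from 1 visits [1, 3, 5, 6, 4, 2, 7] — all 7 vertices reached)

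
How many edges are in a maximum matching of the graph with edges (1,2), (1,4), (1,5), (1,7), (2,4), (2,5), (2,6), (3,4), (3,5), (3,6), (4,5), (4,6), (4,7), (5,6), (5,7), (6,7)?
3 (matching: (1,5), (3,6), (4,7); upper bound floor(n/2) = floor(7/2) = 3)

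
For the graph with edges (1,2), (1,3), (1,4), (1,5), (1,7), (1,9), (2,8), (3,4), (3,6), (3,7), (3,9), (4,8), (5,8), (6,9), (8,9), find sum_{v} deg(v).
30 (handshake: sum of degrees = 2|E| = 2 x 15 = 30)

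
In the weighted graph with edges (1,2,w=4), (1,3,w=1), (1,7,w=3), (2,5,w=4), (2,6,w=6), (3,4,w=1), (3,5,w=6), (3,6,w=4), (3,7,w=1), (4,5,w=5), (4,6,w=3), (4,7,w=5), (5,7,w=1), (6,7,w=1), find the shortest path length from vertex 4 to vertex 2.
6 (path: 4 -> 3 -> 1 -> 2; weights 1 + 1 + 4 = 6)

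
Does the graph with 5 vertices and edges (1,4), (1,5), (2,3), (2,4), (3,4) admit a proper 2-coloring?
No (odd cycle of length 3: 3 -> 4 -> 2 -> 3)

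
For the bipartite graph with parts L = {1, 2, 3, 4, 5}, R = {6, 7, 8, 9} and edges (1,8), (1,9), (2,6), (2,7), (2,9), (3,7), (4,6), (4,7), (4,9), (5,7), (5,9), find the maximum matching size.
4 (matching: (1,8), (2,9), (3,7), (4,6); upper bound min(|L|,|R|) = min(5,4) = 4)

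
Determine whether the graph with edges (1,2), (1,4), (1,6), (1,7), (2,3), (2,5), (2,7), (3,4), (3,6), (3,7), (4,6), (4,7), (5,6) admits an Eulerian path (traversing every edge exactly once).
Yes — and in fact it has an Eulerian circuit (the graph is connected and all 7 vertices have even degree)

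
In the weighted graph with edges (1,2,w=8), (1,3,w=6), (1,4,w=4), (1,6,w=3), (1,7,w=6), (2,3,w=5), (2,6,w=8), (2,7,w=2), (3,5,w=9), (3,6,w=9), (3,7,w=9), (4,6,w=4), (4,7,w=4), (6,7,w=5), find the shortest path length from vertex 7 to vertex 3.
7 (path: 7 -> 2 -> 3; weights 2 + 5 = 7)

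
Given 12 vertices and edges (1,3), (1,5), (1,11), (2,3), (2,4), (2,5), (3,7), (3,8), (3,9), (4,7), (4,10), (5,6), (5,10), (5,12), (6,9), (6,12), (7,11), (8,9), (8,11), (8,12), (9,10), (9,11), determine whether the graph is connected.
Yes (BFS from 1 visits [1, 3, 5, 11, 2, 7, 8, 9, 6, 10, 12, 4] — all 12 vertices reached)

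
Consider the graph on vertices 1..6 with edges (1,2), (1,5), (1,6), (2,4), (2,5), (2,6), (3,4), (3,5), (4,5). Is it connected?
Yes (BFS from 1 visits [1, 2, 5, 6, 4, 3] — all 6 vertices reached)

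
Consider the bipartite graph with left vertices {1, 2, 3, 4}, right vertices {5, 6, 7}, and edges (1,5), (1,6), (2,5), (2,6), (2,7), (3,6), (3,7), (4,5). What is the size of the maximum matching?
3 (matching: (1,6), (2,7), (4,5); upper bound min(|L|,|R|) = min(4,3) = 3)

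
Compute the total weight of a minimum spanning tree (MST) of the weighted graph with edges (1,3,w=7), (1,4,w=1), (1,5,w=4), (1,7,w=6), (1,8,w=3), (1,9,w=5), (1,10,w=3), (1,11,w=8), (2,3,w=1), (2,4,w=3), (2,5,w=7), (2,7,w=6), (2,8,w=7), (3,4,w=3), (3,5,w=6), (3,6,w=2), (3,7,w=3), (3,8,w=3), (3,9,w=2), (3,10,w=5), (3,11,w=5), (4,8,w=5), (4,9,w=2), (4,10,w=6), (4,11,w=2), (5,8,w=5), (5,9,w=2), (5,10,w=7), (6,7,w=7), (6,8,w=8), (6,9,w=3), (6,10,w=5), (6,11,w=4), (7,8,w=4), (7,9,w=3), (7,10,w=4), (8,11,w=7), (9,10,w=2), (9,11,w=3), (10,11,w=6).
20 (MST edges: (1,4,w=1), (1,8,w=3), (2,3,w=1), (3,6,w=2), (3,7,w=3), (3,9,w=2), (4,9,w=2), (4,11,w=2), (5,9,w=2), (9,10,w=2); sum of weights 1 + 3 + 1 + 2 + 3 + 2 + 2 + 2 + 2 + 2 = 20)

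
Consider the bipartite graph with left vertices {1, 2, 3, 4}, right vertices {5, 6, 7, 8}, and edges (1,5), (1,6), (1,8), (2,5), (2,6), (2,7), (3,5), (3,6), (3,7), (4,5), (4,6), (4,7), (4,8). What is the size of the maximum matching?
4 (matching: (1,8), (2,7), (3,6), (4,5); upper bound min(|L|,|R|) = min(4,4) = 4)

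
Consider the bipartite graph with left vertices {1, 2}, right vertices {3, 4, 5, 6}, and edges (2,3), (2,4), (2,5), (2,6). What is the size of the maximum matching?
1 (matching: (2,6); upper bound min(|L|,|R|) = min(2,4) = 2)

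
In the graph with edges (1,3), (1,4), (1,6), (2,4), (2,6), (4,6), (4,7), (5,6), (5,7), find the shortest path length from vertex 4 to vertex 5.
2 (path: 4 -> 6 -> 5, 2 edges)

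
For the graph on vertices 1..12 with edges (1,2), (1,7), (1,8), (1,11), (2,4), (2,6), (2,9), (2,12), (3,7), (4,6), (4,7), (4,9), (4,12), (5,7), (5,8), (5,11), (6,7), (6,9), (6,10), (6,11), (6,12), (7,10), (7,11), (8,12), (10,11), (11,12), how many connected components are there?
1 (components: {1, 2, 3, 4, 5, 6, 7, 8, 9, 10, 11, 12})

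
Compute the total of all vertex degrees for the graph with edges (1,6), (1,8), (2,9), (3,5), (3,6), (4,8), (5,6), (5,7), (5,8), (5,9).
20 (handshake: sum of degrees = 2|E| = 2 x 10 = 20)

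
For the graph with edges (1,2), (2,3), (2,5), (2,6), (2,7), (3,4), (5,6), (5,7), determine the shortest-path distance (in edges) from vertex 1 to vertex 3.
2 (path: 1 -> 2 -> 3, 2 edges)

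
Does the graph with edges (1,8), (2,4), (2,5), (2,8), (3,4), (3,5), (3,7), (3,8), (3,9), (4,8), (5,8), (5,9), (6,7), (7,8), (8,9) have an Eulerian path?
No (8 vertices have odd degree: {1, 2, 3, 4, 6, 7, 8, 9}; Eulerian path requires 0 or 2)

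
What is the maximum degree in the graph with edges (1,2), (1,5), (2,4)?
2 (attained at vertices 1, 2)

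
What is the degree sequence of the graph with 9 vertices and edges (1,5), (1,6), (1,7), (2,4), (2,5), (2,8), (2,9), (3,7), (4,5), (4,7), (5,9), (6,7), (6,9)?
[4, 4, 4, 3, 3, 3, 3, 1, 1] (degrees: deg(1)=3, deg(2)=4, deg(3)=1, deg(4)=3, deg(5)=4, deg(6)=3, deg(7)=4, deg(8)=1, deg(9)=3)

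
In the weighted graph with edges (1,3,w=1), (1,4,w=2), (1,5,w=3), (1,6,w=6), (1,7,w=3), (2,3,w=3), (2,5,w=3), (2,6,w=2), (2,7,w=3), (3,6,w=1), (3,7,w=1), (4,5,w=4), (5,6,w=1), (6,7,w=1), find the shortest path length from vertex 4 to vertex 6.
4 (path: 4 -> 1 -> 3 -> 6; weights 2 + 1 + 1 = 4)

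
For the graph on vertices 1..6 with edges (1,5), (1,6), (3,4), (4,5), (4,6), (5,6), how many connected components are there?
2 (components: {1, 3, 4, 5, 6}, {2})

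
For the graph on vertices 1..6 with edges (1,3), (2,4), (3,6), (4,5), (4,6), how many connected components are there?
1 (components: {1, 2, 3, 4, 5, 6})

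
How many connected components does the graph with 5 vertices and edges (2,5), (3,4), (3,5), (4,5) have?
2 (components: {1}, {2, 3, 4, 5})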